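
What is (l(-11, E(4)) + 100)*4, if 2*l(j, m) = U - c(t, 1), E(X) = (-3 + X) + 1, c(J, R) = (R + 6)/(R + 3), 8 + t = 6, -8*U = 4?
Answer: 791/2 ≈ 395.50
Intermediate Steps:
U = -½ (U = -⅛*4 = -½ ≈ -0.50000)
t = -2 (t = -8 + 6 = -2)
c(J, R) = (6 + R)/(3 + R)
E(X) = -2 + X
l(j, m) = -9/8 (l(j, m) = (-½ - (6 + 1)/(3 + 1))/2 = (-½ - 7/4)/2 = (½)*(-9/4) = -9/8)
(l(-11, E(4)) + 100)*4 = (-9/8 + 100)*4 = (791/8)*4 = 791/2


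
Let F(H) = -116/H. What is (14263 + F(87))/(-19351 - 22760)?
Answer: -42785/126333 ≈ -0.33867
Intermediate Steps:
(14263 + F(87))/(-19351 - 22760) = (14263 - 116/87)/(-19351 - 22760) = (14263 - 116*1/87)/(-42111) = (14263 - 4/3)*(-1/42111) = (42785/3)*(-1/42111) = -42785/126333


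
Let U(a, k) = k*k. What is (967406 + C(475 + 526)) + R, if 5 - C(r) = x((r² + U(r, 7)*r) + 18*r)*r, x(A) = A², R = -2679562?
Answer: -1144049296724775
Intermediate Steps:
U(a, k) = k²
C(r) = 5 - r*(r² + 67*r)² (C(r) = 5 - ((r² + 7²*r) + 18*r)²*r = 5 - ((r² + 49*r) + 18*r)²*r = 5 - (r² + 67*r)²*r = 5 - r*(r² + 67*r)²)
(967406 + C(475 + 526)) + R = (967406 + (5 - (475 + 526)³*(67 + (475 + 526))²)) - 2679562 = (967406 + (5 - 1*1001³*(67 + 1001)²)) - 2679562 = (967406 + (5 - 1*1003003001*1068²)) - 2679562 = (967406 + (5 - 1*1003003001*1140624)) - 2679562 = (967406 + (5 - 1144049295012624)) - 2679562 = (967406 - 1144049295012619) - 2679562 = -1144049294045213 - 2679562 = -1144049296724775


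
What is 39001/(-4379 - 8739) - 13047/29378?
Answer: -329230481/96345151 ≈ -3.4172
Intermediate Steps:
39001/(-4379 - 8739) - 13047/29378 = 39001/(-13118) - 13047*1/29378 = 39001*(-1/13118) - 13047/29378 = -39001/13118 - 13047/29378 = -329230481/96345151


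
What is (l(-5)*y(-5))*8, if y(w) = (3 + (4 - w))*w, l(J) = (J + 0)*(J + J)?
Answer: -24000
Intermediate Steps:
l(J) = 2*J² (l(J) = J*(2*J) = 2*J²)
y(w) = w*(7 - w) (y(w) = (7 - w)*w = w*(7 - w))
(l(-5)*y(-5))*8 = ((2*(-5)²)*(-5*(7 - 1*(-5))))*8 = ((2*25)*(-5*(7 + 5)))*8 = (50*(-5*12))*8 = (50*(-60))*8 = -3000*8 = -24000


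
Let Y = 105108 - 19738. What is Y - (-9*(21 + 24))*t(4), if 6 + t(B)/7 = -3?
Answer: 59855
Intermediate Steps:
t(B) = -63 (t(B) = -42 + 7*(-3) = -42 - 21 = -63)
Y = 85370
Y - (-9*(21 + 24))*t(4) = 85370 - (-9*(21 + 24))*(-63) = 85370 - (-9*45)*(-63) = 85370 - (-405)*(-63) = 85370 - 1*25515 = 85370 - 25515 = 59855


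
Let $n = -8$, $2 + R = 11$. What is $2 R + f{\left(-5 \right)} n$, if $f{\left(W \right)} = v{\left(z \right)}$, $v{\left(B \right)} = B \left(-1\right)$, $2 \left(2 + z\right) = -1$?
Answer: $-2$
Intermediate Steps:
$R = 9$ ($R = -2 + 11 = 9$)
$z = - \frac{5}{2}$ ($z = -2 + \frac{1}{2} \left(-1\right) = -2 - \frac{1}{2} = - \frac{5}{2} \approx -2.5$)
$v{\left(B \right)} = - B$
$f{\left(W \right)} = \frac{5}{2}$ ($f{\left(W \right)} = \left(-1\right) \left(- \frac{5}{2}\right) = \frac{5}{2}$)
$2 R + f{\left(-5 \right)} n = 2 \cdot 9 + \frac{5}{2} \left(-8\right) = 18 - 20 = -2$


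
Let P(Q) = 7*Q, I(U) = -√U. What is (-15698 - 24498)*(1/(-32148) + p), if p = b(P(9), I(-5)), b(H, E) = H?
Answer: -20352470827/8037 ≈ -2.5323e+6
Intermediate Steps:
p = 63 (p = 7*9 = 63)
(-15698 - 24498)*(1/(-32148) + p) = (-15698 - 24498)*(1/(-32148) + 63) = -40196*(-1/32148 + 63) = -40196*2025323/32148 = -20352470827/8037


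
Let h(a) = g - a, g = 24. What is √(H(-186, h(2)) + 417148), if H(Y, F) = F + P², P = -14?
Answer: 3*√46374 ≈ 646.04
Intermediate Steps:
h(a) = 24 - a
H(Y, F) = 196 + F (H(Y, F) = F + (-14)² = F + 196 = 196 + F)
√(H(-186, h(2)) + 417148) = √((196 + (24 - 1*2)) + 417148) = √((196 + (24 - 2)) + 417148) = √((196 + 22) + 417148) = √(218 + 417148) = √417366 = 3*√46374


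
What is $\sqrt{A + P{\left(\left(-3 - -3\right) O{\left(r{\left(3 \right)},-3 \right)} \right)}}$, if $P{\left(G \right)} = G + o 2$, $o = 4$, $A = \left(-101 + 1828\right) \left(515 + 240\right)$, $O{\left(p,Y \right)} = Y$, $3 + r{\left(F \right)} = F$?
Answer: $3 \sqrt{144877} \approx 1141.9$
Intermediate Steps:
$r{\left(F \right)} = -3 + F$
$A = 1303885$ ($A = 1727 \cdot 755 = 1303885$)
$P{\left(G \right)} = 8 + G$ ($P{\left(G \right)} = G + 4 \cdot 2 = G + 8 = 8 + G$)
$\sqrt{A + P{\left(\left(-3 - -3\right) O{\left(r{\left(3 \right)},-3 \right)} \right)}} = \sqrt{1303885 + \left(8 + \left(-3 - -3\right) \left(-3\right)\right)} = \sqrt{1303885 + \left(8 + \left(-3 + 3\right) \left(-3\right)\right)} = \sqrt{1303885 + \left(8 + 0 \left(-3\right)\right)} = \sqrt{1303885 + \left(8 + 0\right)} = \sqrt{1303885 + 8} = \sqrt{1303893} = 3 \sqrt{144877}$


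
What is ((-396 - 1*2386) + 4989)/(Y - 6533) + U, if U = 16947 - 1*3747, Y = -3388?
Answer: 130954993/9921 ≈ 13200.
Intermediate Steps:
U = 13200 (U = 16947 - 3747 = 13200)
((-396 - 1*2386) + 4989)/(Y - 6533) + U = ((-396 - 1*2386) + 4989)/(-3388 - 6533) + 13200 = ((-396 - 2386) + 4989)/(-9921) + 13200 = (-2782 + 4989)*(-1/9921) + 13200 = 2207*(-1/9921) + 13200 = -2207/9921 + 13200 = 130954993/9921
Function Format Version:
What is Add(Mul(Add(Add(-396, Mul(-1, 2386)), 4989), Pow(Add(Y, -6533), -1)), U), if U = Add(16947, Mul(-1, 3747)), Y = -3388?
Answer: Rational(130954993, 9921) ≈ 13200.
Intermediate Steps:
U = 13200 (U = Add(16947, -3747) = 13200)
Add(Mul(Add(Add(-396, Mul(-1, 2386)), 4989), Pow(Add(Y, -6533), -1)), U) = Add(Mul(Add(Add(-396, Mul(-1, 2386)), 4989), Pow(Add(-3388, -6533), -1)), 13200) = Add(Mul(Add(Add(-396, -2386), 4989), Pow(-9921, -1)), 13200) = Add(Mul(Add(-2782, 4989), Rational(-1, 9921)), 13200) = Add(Mul(2207, Rational(-1, 9921)), 13200) = Add(Rational(-2207, 9921), 13200) = Rational(130954993, 9921)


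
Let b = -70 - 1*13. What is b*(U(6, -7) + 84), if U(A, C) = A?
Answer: -7470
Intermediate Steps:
b = -83 (b = -70 - 13 = -83)
b*(U(6, -7) + 84) = -83*(6 + 84) = -83*90 = -7470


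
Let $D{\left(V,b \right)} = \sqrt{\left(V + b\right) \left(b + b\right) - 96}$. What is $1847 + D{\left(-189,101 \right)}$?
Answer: $1847 + 4 i \sqrt{1117} \approx 1847.0 + 133.69 i$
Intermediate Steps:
$D{\left(V,b \right)} = \sqrt{-96 + 2 b \left(V + b\right)}$ ($D{\left(V,b \right)} = \sqrt{\left(V + b\right) 2 b - 96} = \sqrt{2 b \left(V + b\right) - 96} = \sqrt{-96 + 2 b \left(V + b\right)}$)
$1847 + D{\left(-189,101 \right)} = 1847 + \sqrt{-96 + 2 \cdot 101^{2} + 2 \left(-189\right) 101} = 1847 + \sqrt{-96 + 2 \cdot 10201 - 38178} = 1847 + \sqrt{-96 + 20402 - 38178} = 1847 + \sqrt{-17872} = 1847 + 4 i \sqrt{1117}$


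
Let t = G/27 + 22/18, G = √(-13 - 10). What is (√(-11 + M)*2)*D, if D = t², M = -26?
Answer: -44*√851/243 + 2132*I*√37/729 ≈ -5.2822 + 17.789*I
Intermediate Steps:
G = I*√23 (G = √(-23) = I*√23 ≈ 4.7958*I)
t = 11/9 + I*√23/27 (t = (I*√23)/27 + 22/18 = (I*√23)*(1/27) + 22*(1/18) = I*√23/27 + 11/9 = 11/9 + I*√23/27 ≈ 1.2222 + 0.17762*I)
D = (11/9 + I*√23/27)² ≈ 1.4623 + 0.43419*I
(√(-11 + M)*2)*D = (√(-11 - 26)*2)*((33 + I*√23)²/729) = (√(-37)*2)*((33 + I*√23)²/729) = ((I*√37)*2)*((33 + I*√23)²/729) = (2*I*√37)*((33 + I*√23)²/729) = 2*I*√37*(33 + I*√23)²/729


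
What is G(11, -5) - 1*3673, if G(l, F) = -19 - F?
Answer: -3687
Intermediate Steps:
G(11, -5) - 1*3673 = (-19 - 1*(-5)) - 1*3673 = (-19 + 5) - 3673 = -14 - 3673 = -3687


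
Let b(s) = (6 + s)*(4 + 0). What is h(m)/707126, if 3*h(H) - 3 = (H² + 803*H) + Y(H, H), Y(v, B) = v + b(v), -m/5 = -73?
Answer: 71362/353563 ≈ 0.20184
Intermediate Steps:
m = 365 (m = -5*(-73) = 365)
b(s) = 24 + 4*s (b(s) = (6 + s)*4 = 24 + 4*s)
Y(v, B) = 24 + 5*v (Y(v, B) = v + (24 + 4*v) = 24 + 5*v)
h(H) = 9 + H²/3 + 808*H/3 (h(H) = 1 + ((H² + 803*H) + (24 + 5*H))/3 = 1 + (24 + H² + 808*H)/3 = 1 + (8 + H²/3 + 808*H/3) = 9 + H²/3 + 808*H/3)
h(m)/707126 = (9 + (⅓)*365² + (808/3)*365)/707126 = (9 + (⅓)*133225 + 294920/3)*(1/707126) = (9 + 133225/3 + 294920/3)*(1/707126) = 142724*(1/707126) = 71362/353563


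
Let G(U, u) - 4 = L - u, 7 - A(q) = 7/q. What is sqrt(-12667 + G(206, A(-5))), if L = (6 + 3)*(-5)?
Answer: I*sqrt(317910)/5 ≈ 112.77*I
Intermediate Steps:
A(q) = 7 - 7/q
L = -45 (L = 9*(-5) = -45)
G(U, u) = -41 - u (G(U, u) = 4 + (-45 - u) = -41 - u)
sqrt(-12667 + G(206, A(-5))) = sqrt(-12667 + (-41 - (7 - 7/(-5)))) = sqrt(-12667 + (-41 - (7 - 7*(-1/5)))) = sqrt(-12667 + (-41 - (7 + 7/5))) = sqrt(-12667 + (-41 - 1*42/5)) = sqrt(-12667 + (-41 - 42/5)) = sqrt(-12667 - 247/5) = sqrt(-63582/5) = I*sqrt(317910)/5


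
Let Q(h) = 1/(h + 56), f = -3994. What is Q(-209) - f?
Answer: 611081/153 ≈ 3994.0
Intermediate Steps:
Q(h) = 1/(56 + h)
Q(-209) - f = 1/(56 - 209) - 1*(-3994) = 1/(-153) + 3994 = -1/153 + 3994 = 611081/153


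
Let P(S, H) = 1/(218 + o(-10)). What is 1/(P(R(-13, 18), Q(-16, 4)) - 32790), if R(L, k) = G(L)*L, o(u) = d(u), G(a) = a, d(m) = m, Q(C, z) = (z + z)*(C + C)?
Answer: -208/6820319 ≈ -3.0497e-5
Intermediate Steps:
Q(C, z) = 4*C*z (Q(C, z) = (2*z)*(2*C) = 4*C*z)
o(u) = u
R(L, k) = L² (R(L, k) = L*L = L²)
P(S, H) = 1/208 (P(S, H) = 1/(218 - 10) = 1/208)
1/(P(R(-13, 18), Q(-16, 4)) - 32790) = 1/(1/208 - 32790) = 1/(-6820319/208) = -208/6820319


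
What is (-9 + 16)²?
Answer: 49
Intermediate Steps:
(-9 + 16)² = 7² = 49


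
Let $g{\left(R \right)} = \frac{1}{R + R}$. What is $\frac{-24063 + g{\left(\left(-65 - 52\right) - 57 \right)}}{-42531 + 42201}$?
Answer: $\frac{1674785}{22968} \approx 72.918$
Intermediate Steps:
$g{\left(R \right)} = \frac{1}{2 R}$
$\frac{-24063 + g{\left(\left(-65 - 52\right) - 57 \right)}}{-42531 + 42201} = \frac{-24063 + \frac{1}{2 \left(\left(-65 - 52\right) - 57\right)}}{-42531 + 42201} = \frac{-24063 + \frac{1}{2 \left(-117 - 57\right)}}{-330} = \left(-24063 + \frac{1}{2 \left(-174\right)}\right) \left(- \frac{1}{330}\right) = \left(-24063 + \frac{1}{2} \left(- \frac{1}{174}\right)\right) \left(- \frac{1}{330}\right) = \left(-24063 - \frac{1}{348}\right) \left(- \frac{1}{330}\right) = \left(- \frac{8373925}{348}\right) \left(- \frac{1}{330}\right) = \frac{1674785}{22968}$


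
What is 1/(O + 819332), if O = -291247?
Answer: 1/528085 ≈ 1.8936e-6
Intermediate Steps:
1/(O + 819332) = 1/(-291247 + 819332) = 1/528085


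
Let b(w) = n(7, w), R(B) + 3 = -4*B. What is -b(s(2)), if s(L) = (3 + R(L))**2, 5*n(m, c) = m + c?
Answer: -71/5 ≈ -14.200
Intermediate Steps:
R(B) = -3 - 4*B
n(m, c) = c/5 + m/5 (n(m, c) = (m + c)/5 = (c + m)/5 = c/5 + m/5)
s(L) = 16*L**2 (s(L) = (3 + (-3 - 4*L))**2 = (-4*L)**2 = 16*L**2)
b(w) = 7/5 + w/5 (b(w) = w/5 + (1/5)*7 = w/5 + 7/5 = 7/5 + w/5)
-b(s(2)) = -(7/5 + (16*2**2)/5) = -(7/5 + (16*4)/5) = -(7/5 + (1/5)*64) = -(7/5 + 64/5) = -1*71/5 = -71/5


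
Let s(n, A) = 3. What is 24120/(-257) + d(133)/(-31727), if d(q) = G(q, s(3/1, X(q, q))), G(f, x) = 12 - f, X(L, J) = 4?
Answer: -765224143/8153839 ≈ -93.848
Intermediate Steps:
d(q) = 12 - q
24120/(-257) + d(133)/(-31727) = 24120/(-257) + (12 - 1*133)/(-31727) = 24120*(-1/257) + (12 - 133)*(-1/31727) = -24120/257 - 121*(-1/31727) = -24120/257 + 121/31727 = -765224143/8153839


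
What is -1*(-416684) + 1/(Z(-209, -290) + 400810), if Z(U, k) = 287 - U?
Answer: 167217789305/401306 ≈ 4.1668e+5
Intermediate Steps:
-1*(-416684) + 1/(Z(-209, -290) + 400810) = -1*(-416684) + 1/((287 - 1*(-209)) + 400810) = 416684 + 1/((287 + 209) + 400810) = 416684 + 1/(496 + 400810) = 416684 + 1/401306 = 167217789305/401306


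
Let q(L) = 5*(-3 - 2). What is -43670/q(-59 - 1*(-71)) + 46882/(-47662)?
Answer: 208022749/119155 ≈ 1745.8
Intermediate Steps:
q(L) = -25 (q(L) = 5*(-5) = -25)
-43670/q(-59 - 1*(-71)) + 46882/(-47662) = -43670/(-25) + 46882/(-47662) = -43670*(-1/25) + 46882*(-1/47662) = 8734/5 - 23441/23831 = 208022749/119155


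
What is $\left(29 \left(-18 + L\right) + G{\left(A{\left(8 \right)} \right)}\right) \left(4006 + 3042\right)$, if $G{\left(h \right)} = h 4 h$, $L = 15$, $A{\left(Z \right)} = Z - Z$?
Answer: $-613176$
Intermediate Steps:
$A{\left(Z \right)} = 0$
$G{\left(h \right)} = 4 h^{2}$ ($G{\left(h \right)} = 4 h h = 4 h^{2}$)
$\left(29 \left(-18 + L\right) + G{\left(A{\left(8 \right)} \right)}\right) \left(4006 + 3042\right) = \left(29 \left(-18 + 15\right) + 4 \cdot 0^{2}\right) \left(4006 + 3042\right) = \left(29 \left(-3\right) + 4 \cdot 0\right) 7048 = \left(-87 + 0\right) 7048 = \left(-87\right) 7048 = -613176$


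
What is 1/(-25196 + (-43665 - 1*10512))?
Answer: -1/79373 ≈ -1.2599e-5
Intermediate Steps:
1/(-25196 + (-43665 - 1*10512)) = 1/(-25196 + (-43665 - 10512)) = 1/(-25196 - 54177) = 1/(-79373) = -1/79373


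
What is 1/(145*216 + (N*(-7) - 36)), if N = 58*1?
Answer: 1/30878 ≈ 3.2386e-5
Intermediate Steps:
N = 58
1/(145*216 + (N*(-7) - 36)) = 1/(145*216 + (58*(-7) - 36)) = 1/(31320 + (-406 - 36)) = 1/(31320 - 442) = 1/30878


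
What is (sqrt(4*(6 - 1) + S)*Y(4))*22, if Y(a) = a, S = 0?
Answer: 176*sqrt(5) ≈ 393.55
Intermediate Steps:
(sqrt(4*(6 - 1) + S)*Y(4))*22 = (sqrt(4*(6 - 1) + 0)*4)*22 = (sqrt(4*5 + 0)*4)*22 = (sqrt(20 + 0)*4)*22 = (sqrt(20)*4)*22 = ((2*sqrt(5))*4)*22 = (8*sqrt(5))*22 = 176*sqrt(5)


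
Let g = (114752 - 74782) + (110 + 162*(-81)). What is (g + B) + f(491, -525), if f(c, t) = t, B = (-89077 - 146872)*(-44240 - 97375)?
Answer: 33413944068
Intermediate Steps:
B = 33413917635 (B = -235949*(-141615) = 33413917635)
g = 26958 (g = 39970 + (110 - 13122) = 39970 - 13012 = 26958)
(g + B) + f(491, -525) = (26958 + 33413917635) - 525 = 33413944593 - 525 = 33413944068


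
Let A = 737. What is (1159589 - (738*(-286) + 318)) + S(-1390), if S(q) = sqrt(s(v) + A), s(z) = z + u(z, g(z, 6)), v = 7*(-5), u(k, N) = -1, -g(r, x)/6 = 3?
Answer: 1370339 + sqrt(701) ≈ 1.3704e+6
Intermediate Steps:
g(r, x) = -18 (g(r, x) = -6*3 = -18)
v = -35
s(z) = -1 + z (s(z) = z - 1 = -1 + z)
S(q) = sqrt(701) (S(q) = sqrt((-1 - 35) + 737) = sqrt(-36 + 737) = sqrt(701))
(1159589 - (738*(-286) + 318)) + S(-1390) = (1159589 - (738*(-286) + 318)) + sqrt(701) = (1159589 - (-211068 + 318)) + sqrt(701) = (1159589 - 1*(-210750)) + sqrt(701) = (1159589 + 210750) + sqrt(701) = 1370339 + sqrt(701)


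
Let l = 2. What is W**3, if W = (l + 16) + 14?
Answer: 32768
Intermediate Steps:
W = 32 (W = (2 + 16) + 14 = 18 + 14 = 32)
W**3 = 32**3 = 32768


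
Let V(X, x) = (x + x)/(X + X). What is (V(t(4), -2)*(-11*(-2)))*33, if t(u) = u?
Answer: -363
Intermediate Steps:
V(X, x) = x/X (V(X, x) = (2*x)/((2*X)) = (2*x)*(1/(2*X)) = x/X)
(V(t(4), -2)*(-11*(-2)))*33 = ((-2/4)*(-11*(-2)))*33 = (-2*¼*22)*33 = -½*22*33 = -11*33 = -363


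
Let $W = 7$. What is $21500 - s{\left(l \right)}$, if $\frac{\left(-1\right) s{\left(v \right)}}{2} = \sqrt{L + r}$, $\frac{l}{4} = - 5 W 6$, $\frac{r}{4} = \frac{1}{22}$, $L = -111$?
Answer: $21500 + \frac{2 i \sqrt{13409}}{11} \approx 21500.0 + 21.054 i$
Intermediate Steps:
$r = \frac{2}{11}$ ($r = \frac{4}{22} = 4 \cdot \frac{1}{22} = \frac{2}{11} \approx 0.18182$)
$l = -840$ ($l = 4 \left(-5\right) 7 \cdot 6 = 4 \left(\left(-35\right) 6\right) = 4 \left(-210\right) = -840$)
$s{\left(v \right)} = - \frac{2 i \sqrt{13409}}{11}$ ($s{\left(v \right)} = - 2 \sqrt{-111 + \frac{2}{11}} = - 2 \sqrt{- \frac{1219}{11}} = - 2 \frac{i \sqrt{13409}}{11} = - \frac{2 i \sqrt{13409}}{11}$)
$21500 - s{\left(l \right)} = 21500 - - \frac{2 i \sqrt{13409}}{11} = 21500 + \frac{2 i \sqrt{13409}}{11}$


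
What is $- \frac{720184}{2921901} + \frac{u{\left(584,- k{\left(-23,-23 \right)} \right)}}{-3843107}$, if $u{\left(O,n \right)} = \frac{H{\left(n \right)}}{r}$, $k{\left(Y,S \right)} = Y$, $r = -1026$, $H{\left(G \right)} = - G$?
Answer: $- \frac{946568529118537}{3840378939751194} \approx -0.24648$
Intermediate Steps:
$u{\left(O,n \right)} = \frac{n}{1026}$ ($u{\left(O,n \right)} = \frac{\left(-1\right) n}{-1026} = - n \left(- \frac{1}{1026}\right) = \frac{n}{1026}$)
$- \frac{720184}{2921901} + \frac{u{\left(584,- k{\left(-23,-23 \right)} \right)}}{-3843107} = - \frac{720184}{2921901} + \frac{\frac{1}{1026} \left(\left(-1\right) \left(-23\right)\right)}{-3843107} = \left(-720184\right) \frac{1}{2921901} + \frac{1}{1026} \cdot 23 \left(- \frac{1}{3843107}\right) = - \frac{720184}{2921901} + \frac{23}{1026} \left(- \frac{1}{3843107}\right) = - \frac{720184}{2921901} - \frac{23}{3943027782} = - \frac{946568529118537}{3840378939751194}$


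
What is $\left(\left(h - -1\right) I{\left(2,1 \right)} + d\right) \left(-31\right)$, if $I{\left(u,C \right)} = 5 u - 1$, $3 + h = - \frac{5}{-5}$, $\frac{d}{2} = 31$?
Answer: $-1643$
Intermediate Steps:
$d = 62$ ($d = 2 \cdot 31 = 62$)
$h = -2$ ($h = -3 - \frac{5}{-5} = -3 - -1 = -3 + 1 = -2$)
$I{\left(u,C \right)} = -1 + 5 u$
$\left(\left(h - -1\right) I{\left(2,1 \right)} + d\right) \left(-31\right) = \left(\left(-2 - -1\right) \left(-1 + 5 \cdot 2\right) + 62\right) \left(-31\right) = \left(\left(-2 + 1\right) \left(-1 + 10\right) + 62\right) \left(-31\right) = \left(\left(-1\right) 9 + 62\right) \left(-31\right) = \left(-9 + 62\right) \left(-31\right) = 53 \left(-31\right) = -1643$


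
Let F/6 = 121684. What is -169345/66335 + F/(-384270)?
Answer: -3783521733/849685015 ≈ -4.4529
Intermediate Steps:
F = 730104 (F = 6*121684 = 730104)
-169345/66335 + F/(-384270) = -169345/66335 + 730104/(-384270) = -169345*1/66335 + 730104*(-1/384270) = -33869/13267 - 121684/64045 = -3783521733/849685015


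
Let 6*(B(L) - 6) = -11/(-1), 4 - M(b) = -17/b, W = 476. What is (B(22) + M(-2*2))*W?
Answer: 10829/3 ≈ 3609.7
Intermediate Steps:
M(b) = 4 + 17/b (M(b) = 4 - (-17)/b = 4 + 17/b)
B(L) = 47/6 (B(L) = 6 + (-11/(-1))/6 = 6 + (-11*(-1))/6 = 6 + (1/6)*11 = 6 + 11/6 = 47/6)
(B(22) + M(-2*2))*W = (47/6 + (4 + 17/((-2*2))))*476 = (47/6 + (4 + 17/(-4)))*476 = (47/6 + (4 + 17*(-1/4)))*476 = (47/6 + (4 - 17/4))*476 = (47/6 - 1/4)*476 = (91/12)*476 = 10829/3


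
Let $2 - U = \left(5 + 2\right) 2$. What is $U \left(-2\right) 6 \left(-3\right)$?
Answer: $-432$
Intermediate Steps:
$U = -12$ ($U = 2 - \left(5 + 2\right) 2 = 2 - 7 \cdot 2 = 2 - 14 = -12$)
$U \left(-2\right) 6 \left(-3\right) = - 12 \left(-2\right) 6 \left(-3\right) = - 12 \left(\left(-12\right) \left(-3\right)\right) = \left(-12\right) 36 = -432$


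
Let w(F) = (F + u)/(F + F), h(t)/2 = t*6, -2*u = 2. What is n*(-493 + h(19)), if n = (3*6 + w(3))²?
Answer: -801625/9 ≈ -89070.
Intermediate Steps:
u = -1 (u = -½*2 = -1)
h(t) = 12*t (h(t) = 2*(t*6) = 2*(6*t) = 12*t)
w(F) = (-1 + F)/(2*F) (w(F) = (F - 1)/(F + F) = (-1 + F)/((2*F)) = (-1 + F)*(1/(2*F)) = (-1 + F)/(2*F))
n = 3025/9 (n = (3*6 + (½)*(-1 + 3)/3)² = (18 + (½)*(⅓)*2)² = (18 + ⅓)² = (55/3)² = 3025/9 ≈ 336.11)
n*(-493 + h(19)) = 3025*(-493 + 12*19)/9 = 3025*(-493 + 228)/9 = (3025/9)*(-265) = -801625/9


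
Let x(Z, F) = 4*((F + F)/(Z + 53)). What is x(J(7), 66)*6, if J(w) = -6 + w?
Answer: 176/3 ≈ 58.667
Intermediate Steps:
x(Z, F) = 8*F/(53 + Z) (x(Z, F) = 4*((2*F)/(53 + Z)) = 4*(2*F/(53 + Z)) = 8*F/(53 + Z))
x(J(7), 66)*6 = (8*66/(53 + (-6 + 7)))*6 = (8*66/(53 + 1))*6 = (8*66/54)*6 = (8*66*(1/54))*6 = (88/9)*6 = 176/3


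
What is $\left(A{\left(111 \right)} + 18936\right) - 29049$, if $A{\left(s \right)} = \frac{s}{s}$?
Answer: $-10112$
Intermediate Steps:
$A{\left(s \right)} = 1$
$\left(A{\left(111 \right)} + 18936\right) - 29049 = \left(1 + 18936\right) - 29049 = 18937 - 29049 = -10112$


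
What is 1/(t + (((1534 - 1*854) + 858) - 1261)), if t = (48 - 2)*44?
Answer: 1/2301 ≈ 0.00043459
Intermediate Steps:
t = 2024 (t = 46*44 = 2024)
1/(t + (((1534 - 1*854) + 858) - 1261)) = 1/(2024 + (((1534 - 1*854) + 858) - 1261)) = 1/(2024 + (((1534 - 854) + 858) - 1261)) = 1/(2024 + ((680 + 858) - 1261)) = 1/(2024 + (1538 - 1261)) = 1/(2024 + 277) = 1/2301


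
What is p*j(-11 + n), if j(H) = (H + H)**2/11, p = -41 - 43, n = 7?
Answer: -5376/11 ≈ -488.73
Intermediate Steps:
p = -84
j(H) = 4*H**2/11 (j(H) = (2*H)**2*(1/11) = (4*H**2)*(1/11) = 4*H**2/11)
p*j(-11 + n) = -336*(-11 + 7)**2/11 = -336*(-4)**2/11 = -336*16/11 = -84*64/11 = -5376/11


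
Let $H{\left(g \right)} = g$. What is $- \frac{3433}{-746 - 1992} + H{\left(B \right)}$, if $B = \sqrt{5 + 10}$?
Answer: $\frac{3433}{2738} + \sqrt{15} \approx 5.1268$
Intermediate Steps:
$B = \sqrt{15} \approx 3.873$
$- \frac{3433}{-746 - 1992} + H{\left(B \right)} = - \frac{3433}{-746 - 1992} + \sqrt{15} = - \frac{3433}{-2738} + \sqrt{15} = \left(-3433\right) \left(- \frac{1}{2738}\right) + \sqrt{15} = \frac{3433}{2738} + \sqrt{15}$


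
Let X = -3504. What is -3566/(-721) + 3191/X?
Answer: 10194553/2526384 ≈ 4.0352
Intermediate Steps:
-3566/(-721) + 3191/X = -3566/(-721) + 3191/(-3504) = -3566*(-1/721) + 3191*(-1/3504) = 3566/721 - 3191/3504 = 10194553/2526384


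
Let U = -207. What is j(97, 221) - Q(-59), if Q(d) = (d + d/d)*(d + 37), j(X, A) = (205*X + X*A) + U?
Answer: 39839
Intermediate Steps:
j(X, A) = -207 + 205*X + A*X (j(X, A) = (205*X + X*A) - 207 = (205*X + A*X) - 207 = -207 + 205*X + A*X)
Q(d) = (1 + d)*(37 + d) (Q(d) = (d + 1)*(37 + d) = (1 + d)*(37 + d))
j(97, 221) - Q(-59) = (-207 + 205*97 + 221*97) - (37 + (-59)**2 + 38*(-59)) = (-207 + 19885 + 21437) - (37 + 3481 - 2242) = 41115 - 1*1276 = 41115 - 1276 = 39839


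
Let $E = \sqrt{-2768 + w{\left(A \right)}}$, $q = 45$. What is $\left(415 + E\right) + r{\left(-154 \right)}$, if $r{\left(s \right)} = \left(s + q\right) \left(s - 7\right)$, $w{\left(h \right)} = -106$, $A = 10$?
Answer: $17964 + i \sqrt{2874} \approx 17964.0 + 53.61 i$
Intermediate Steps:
$r{\left(s \right)} = \left(-7 + s\right) \left(45 + s\right)$ ($r{\left(s \right)} = \left(s + 45\right) \left(s - 7\right) = \left(45 + s\right) \left(-7 + s\right) = \left(-7 + s\right) \left(45 + s\right)$)
$E = i \sqrt{2874}$ ($E = \sqrt{-2768 - 106} = \sqrt{-2874} = i \sqrt{2874} \approx 53.61 i$)
$\left(415 + E\right) + r{\left(-154 \right)} = \left(415 + i \sqrt{2874}\right) + \left(-315 + \left(-154\right)^{2} + 38 \left(-154\right)\right) = \left(415 + i \sqrt{2874}\right) - -17549 = \left(415 + i \sqrt{2874}\right) + 17549 = 17964 + i \sqrt{2874}$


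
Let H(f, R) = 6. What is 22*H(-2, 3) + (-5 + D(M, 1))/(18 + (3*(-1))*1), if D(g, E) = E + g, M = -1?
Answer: 395/3 ≈ 131.67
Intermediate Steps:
22*H(-2, 3) + (-5 + D(M, 1))/(18 + (3*(-1))*1) = 22*6 + (-5 + (1 - 1))/(18 + (3*(-1))*1) = 132 + (-5 + 0)/(18 - 3*1) = 132 - 5/(18 - 3) = 132 - 5/15 = 132 - 5*1/15 = 132 - ⅓ = 395/3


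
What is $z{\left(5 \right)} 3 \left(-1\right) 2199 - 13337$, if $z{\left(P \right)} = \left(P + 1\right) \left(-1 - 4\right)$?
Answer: $184573$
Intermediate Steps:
$z{\left(P \right)} = -5 - 5 P$ ($z{\left(P \right)} = \left(1 + P\right) \left(-5\right) = -5 - 5 P$)
$z{\left(5 \right)} 3 \left(-1\right) 2199 - 13337 = \left(-5 - 25\right) 3 \left(-1\right) 2199 - 13337 = \left(-30\right) 3 \left(-1\right) 2199 - 13337 = \left(-90\right) \left(-1\right) 2199 - 13337 = 90 \cdot 2199 - 13337 = 197910 - 13337 = 184573$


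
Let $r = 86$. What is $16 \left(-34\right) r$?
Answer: $-46784$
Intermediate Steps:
$16 \left(-34\right) r = 16 \left(-34\right) 86 = \left(-544\right) 86 = -46784$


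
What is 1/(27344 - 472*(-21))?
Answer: 1/37256 ≈ 2.6841e-5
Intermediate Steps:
1/(27344 - 472*(-21)) = 1/(27344 + 9912) = 1/37256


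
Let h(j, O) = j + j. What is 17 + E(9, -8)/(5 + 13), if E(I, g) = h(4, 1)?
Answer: 157/9 ≈ 17.444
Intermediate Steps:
h(j, O) = 2*j
E(I, g) = 8 (E(I, g) = 2*4 = 8)
17 + E(9, -8)/(5 + 13) = 17 + 8/(5 + 13) = 17 + 8/18 = 17 + 8*(1/18) = 17 + 4/9 = 157/9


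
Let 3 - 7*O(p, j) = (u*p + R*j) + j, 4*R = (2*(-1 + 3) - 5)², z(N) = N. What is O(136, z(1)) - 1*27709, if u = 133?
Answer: -121171/4 ≈ -30293.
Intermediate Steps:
R = ¼ (R = (2*(-1 + 3) - 5)²/4 = (2*2 - 5)²/4 = (4 - 5)²/4 = (¼)*(-1)² = (¼)*1 = ¼ ≈ 0.25000)
O(p, j) = 3/7 - 19*p - 5*j/28 (O(p, j) = 3/7 - ((133*p + j/4) + j)/7 = 3/7 - (133*p + 5*j/4)/7 = 3/7 + (-19*p - 5*j/28) = 3/7 - 19*p - 5*j/28)
O(136, z(1)) - 1*27709 = (3/7 - 19*136 - 5/28*1) - 1*27709 = (3/7 - 2584 - 5/28) - 27709 = -10335/4 - 27709 = -121171/4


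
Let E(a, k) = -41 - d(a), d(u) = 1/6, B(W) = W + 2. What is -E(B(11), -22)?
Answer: 247/6 ≈ 41.167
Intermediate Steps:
B(W) = 2 + W
d(u) = 1/6
E(a, k) = -247/6 (E(a, k) = -41 - 1*1/6 = -41 - 1/6 = -247/6)
-E(B(11), -22) = -1*(-247/6) = 247/6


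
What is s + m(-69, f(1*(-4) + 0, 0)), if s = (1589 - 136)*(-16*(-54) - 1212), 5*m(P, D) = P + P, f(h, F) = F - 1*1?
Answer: -2528358/5 ≈ -5.0567e+5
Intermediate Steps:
f(h, F) = -1 + F (f(h, F) = F - 1 = -1 + F)
m(P, D) = 2*P/5 (m(P, D) = (P + P)/5 = (2*P)/5 = 2*P/5)
s = -505644 (s = 1453*(864 - 1212) = 1453*(-348) = -505644)
s + m(-69, f(1*(-4) + 0, 0)) = -505644 + (⅖)*(-69) = -505644 - 138/5 = -2528358/5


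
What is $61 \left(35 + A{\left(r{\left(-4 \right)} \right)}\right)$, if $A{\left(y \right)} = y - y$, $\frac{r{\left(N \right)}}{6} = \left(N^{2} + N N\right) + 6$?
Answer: $2135$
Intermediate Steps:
$r{\left(N \right)} = 36 + 12 N^{2}$ ($r{\left(N \right)} = 6 \left(\left(N^{2} + N N\right) + 6\right) = 6 \left(\left(N^{2} + N^{2}\right) + 6\right) = 6 \left(2 N^{2} + 6\right) = 6 \left(6 + 2 N^{2}\right) = 36 + 12 N^{2}$)
$A{\left(y \right)} = 0$
$61 \left(35 + A{\left(r{\left(-4 \right)} \right)}\right) = 61 \left(35 + 0\right) = 61 \cdot 35 = 2135$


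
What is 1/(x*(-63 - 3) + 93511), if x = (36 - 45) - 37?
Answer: 1/96547 ≈ 1.0358e-5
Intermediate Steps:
x = -46 (x = -9 - 37 = -46)
1/(x*(-63 - 3) + 93511) = 1/(-46*(-63 - 3) + 93511) = 1/(-46*(-66) + 93511) = 1/(3036 + 93511) = 1/96547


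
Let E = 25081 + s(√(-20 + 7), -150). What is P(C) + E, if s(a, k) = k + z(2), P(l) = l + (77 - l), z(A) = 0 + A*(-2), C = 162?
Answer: 25004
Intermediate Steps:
z(A) = -2*A (z(A) = 0 - 2*A = -2*A)
P(l) = 77
s(a, k) = -4 + k (s(a, k) = k - 2*2 = k - 4 = -4 + k)
E = 24927 (E = 25081 + (-4 - 150) = 25081 - 154 = 24927)
P(C) + E = 77 + 24927 = 25004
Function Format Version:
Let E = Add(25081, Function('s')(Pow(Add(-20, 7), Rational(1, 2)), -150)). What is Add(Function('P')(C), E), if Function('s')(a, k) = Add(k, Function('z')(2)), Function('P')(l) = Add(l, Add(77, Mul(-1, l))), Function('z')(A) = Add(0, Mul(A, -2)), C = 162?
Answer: 25004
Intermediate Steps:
Function('z')(A) = Mul(-2, A) (Function('z')(A) = Add(0, Mul(-2, A)) = Mul(-2, A))
Function('P')(l) = 77
Function('s')(a, k) = Add(-4, k) (Function('s')(a, k) = Add(k, Mul(-2, 2)) = Add(k, -4) = Add(-4, k))
E = 24927 (E = Add(25081, Add(-4, -150)) = Add(25081, -154) = 24927)
Add(Function('P')(C), E) = Add(77, 24927) = 25004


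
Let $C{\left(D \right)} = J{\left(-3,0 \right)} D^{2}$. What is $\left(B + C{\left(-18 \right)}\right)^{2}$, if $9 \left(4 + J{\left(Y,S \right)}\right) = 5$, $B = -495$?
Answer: $2595321$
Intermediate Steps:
$J{\left(Y,S \right)} = - \frac{31}{9}$ ($J{\left(Y,S \right)} = -4 + \frac{1}{9} \cdot 5 = -4 + \frac{5}{9} = - \frac{31}{9}$)
$C{\left(D \right)} = - \frac{31 D^{2}}{9}$
$\left(B + C{\left(-18 \right)}\right)^{2} = \left(-495 - \frac{31 \left(-18\right)^{2}}{9}\right)^{2} = \left(-495 - 1116\right)^{2} = \left(-1611\right)^{2} = 2595321$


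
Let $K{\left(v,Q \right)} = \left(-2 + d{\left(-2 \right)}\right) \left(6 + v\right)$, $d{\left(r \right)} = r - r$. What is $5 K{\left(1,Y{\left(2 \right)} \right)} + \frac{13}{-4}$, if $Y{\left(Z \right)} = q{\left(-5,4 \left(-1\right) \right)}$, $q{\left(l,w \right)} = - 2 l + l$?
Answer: $- \frac{293}{4} \approx -73.25$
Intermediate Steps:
$q{\left(l,w \right)} = - l$
$d{\left(r \right)} = 0$
$Y{\left(Z \right)} = 5$ ($Y{\left(Z \right)} = \left(-1\right) \left(-5\right) = 5$)
$K{\left(v,Q \right)} = -12 - 2 v$ ($K{\left(v,Q \right)} = \left(-2 + 0\right) \left(6 + v\right) = - 2 \left(6 + v\right) = -12 - 2 v$)
$5 K{\left(1,Y{\left(2 \right)} \right)} + \frac{13}{-4} = 5 \left(-12 - 2\right) + \frac{13}{-4} = 5 \left(-12 - 2\right) + 13 \left(- \frac{1}{4}\right) = 5 \left(-14\right) - \frac{13}{4} = -70 - \frac{13}{4} = - \frac{293}{4}$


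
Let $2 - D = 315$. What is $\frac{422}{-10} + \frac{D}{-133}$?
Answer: $- \frac{26498}{665} \approx -39.847$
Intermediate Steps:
$D = -313$ ($D = 2 - 315 = -313$)
$\frac{422}{-10} + \frac{D}{-133} = \frac{422}{-10} - \frac{313}{-133} = 422 \left(- \frac{1}{10}\right) - - \frac{313}{133} = - \frac{211}{5} + \frac{313}{133} = - \frac{26498}{665}$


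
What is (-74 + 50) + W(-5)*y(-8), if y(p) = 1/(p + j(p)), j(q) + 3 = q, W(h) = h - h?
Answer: -24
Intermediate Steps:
W(h) = 0
j(q) = -3 + q
y(p) = 1/(-3 + 2*p) (y(p) = 1/(p + (-3 + p)) = 1/(-3 + 2*p))
(-74 + 50) + W(-5)*y(-8) = (-74 + 50) + 0/(-3 + 2*(-8)) = -24 + 0/(-3 - 16) = -24 + 0/(-19) = -24 + 0*(-1/19) = -24 + 0 = -24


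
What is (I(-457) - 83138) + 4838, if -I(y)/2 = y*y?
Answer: -495998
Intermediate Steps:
I(y) = -2*y² (I(y) = -2*y*y = -2*y²)
(I(-457) - 83138) + 4838 = (-2*(-457)² - 83138) + 4838 = (-2*208849 - 83138) + 4838 = (-417698 - 83138) + 4838 = -500836 + 4838 = -495998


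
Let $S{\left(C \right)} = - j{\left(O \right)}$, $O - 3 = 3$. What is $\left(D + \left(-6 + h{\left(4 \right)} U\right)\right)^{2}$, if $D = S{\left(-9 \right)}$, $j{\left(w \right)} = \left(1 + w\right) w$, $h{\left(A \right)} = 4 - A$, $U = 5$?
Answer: $2304$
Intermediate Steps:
$O = 6$ ($O = 3 + 3 = 6$)
$j{\left(w \right)} = w \left(1 + w\right)$
$S{\left(C \right)} = -42$ ($S{\left(C \right)} = - 6 \left(1 + 6\right) = - 6 \cdot 7 = \left(-1\right) 42 = -42$)
$D = -42$
$\left(D + \left(-6 + h{\left(4 \right)} U\right)\right)^{2} = \left(-42 - \left(6 - \left(4 - 4\right) 5\right)\right)^{2} = \left(-42 + \left(-6 + 0 \cdot 5\right)\right)^{2} = \left(-42 + \left(-6 + 0\right)\right)^{2} = \left(-42 - 6\right)^{2} = \left(-48\right)^{2} = 2304$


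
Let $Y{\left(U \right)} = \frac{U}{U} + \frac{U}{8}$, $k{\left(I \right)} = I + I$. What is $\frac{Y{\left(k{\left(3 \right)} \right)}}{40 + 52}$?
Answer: $\frac{7}{368} \approx 0.019022$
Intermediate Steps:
$k{\left(I \right)} = 2 I$
$Y{\left(U \right)} = 1 + \frac{U}{8}$ ($Y{\left(U \right)} = 1 + U \frac{1}{8} = 1 + \frac{U}{8}$)
$\frac{Y{\left(k{\left(3 \right)} \right)}}{40 + 52} = \frac{1 + \frac{2 \cdot 3}{8}}{40 + 52} = \frac{1 + \frac{1}{8} \cdot 6}{92} = \frac{1 + \frac{3}{4}}{92} = \frac{1}{92} \cdot \frac{7}{4} = \frac{7}{368}$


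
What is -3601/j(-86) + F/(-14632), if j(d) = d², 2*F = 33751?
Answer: -88750515/54109136 ≈ -1.6402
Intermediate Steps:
F = 33751/2 (F = (½)*33751 = 33751/2 ≈ 16876.)
-3601/j(-86) + F/(-14632) = -3601/((-86)²) + (33751/2)/(-14632) = -3601/7396 + (33751/2)*(-1/14632) = -3601*1/7396 - 33751/29264 = -3601/7396 - 33751/29264 = -88750515/54109136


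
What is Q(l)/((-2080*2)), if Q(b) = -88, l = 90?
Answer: 11/520 ≈ 0.021154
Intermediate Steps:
Q(l)/((-2080*2)) = -88/((-2080*2)) = -88/(-4160) = -88*(-1/4160) = 11/520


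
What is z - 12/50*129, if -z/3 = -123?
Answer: 8451/25 ≈ 338.04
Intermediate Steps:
z = 369 (z = -3*(-123) = 369)
z - 12/50*129 = 369 - 12/50*129 = 369 - 12*1/50*129 = 369 - 6/25*129 = 369 - 774/25 = 8451/25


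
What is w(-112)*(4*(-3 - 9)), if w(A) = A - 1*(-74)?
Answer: 1824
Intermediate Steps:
w(A) = 74 + A (w(A) = A + 74 = 74 + A)
w(-112)*(4*(-3 - 9)) = (74 - 112)*(4*(-3 - 9)) = -152*(-12) = -38*(-48) = 1824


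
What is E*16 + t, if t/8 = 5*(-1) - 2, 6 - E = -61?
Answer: 1016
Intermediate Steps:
E = 67 (E = 6 - 1*(-61) = 6 + 61 = 67)
t = -56 (t = 8*(5*(-1) - 2) = 8*(-5 - 2) = 8*(-7) = -56)
E*16 + t = 67*16 - 56 = 1072 - 56 = 1016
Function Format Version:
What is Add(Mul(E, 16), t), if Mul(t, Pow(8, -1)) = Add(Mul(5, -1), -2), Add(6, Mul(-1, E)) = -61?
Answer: 1016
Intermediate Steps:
E = 67 (E = Add(6, Mul(-1, -61)) = Add(6, 61) = 67)
t = -56 (t = Mul(8, Add(Mul(5, -1), -2)) = Mul(8, Add(-5, -2)) = Mul(8, -7) = -56)
Add(Mul(E, 16), t) = Add(Mul(67, 16), -56) = Add(1072, -56) = 1016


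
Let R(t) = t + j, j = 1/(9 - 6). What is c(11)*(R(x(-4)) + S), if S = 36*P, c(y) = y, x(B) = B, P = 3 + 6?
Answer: 10571/3 ≈ 3523.7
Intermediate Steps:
P = 9
j = ⅓ (j = 1/3 = ⅓ ≈ 0.33333)
R(t) = ⅓ + t (R(t) = t + ⅓ = ⅓ + t)
S = 324 (S = 36*9 = 324)
c(11)*(R(x(-4)) + S) = 11*((⅓ - 4) + 324) = 11*(-11/3 + 324) = 11*(961/3) = 10571/3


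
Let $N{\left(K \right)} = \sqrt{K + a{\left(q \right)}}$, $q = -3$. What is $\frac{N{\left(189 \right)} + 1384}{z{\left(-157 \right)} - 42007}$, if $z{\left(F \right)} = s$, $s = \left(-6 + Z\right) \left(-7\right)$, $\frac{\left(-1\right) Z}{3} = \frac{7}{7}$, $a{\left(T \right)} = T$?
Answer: $- \frac{173}{5243} - \frac{\sqrt{186}}{41944} \approx -0.033321$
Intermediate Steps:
$Z = -3$ ($Z = - 3 \cdot \frac{7}{7} = - 3 \cdot 7 \cdot \frac{1}{7} = \left(-3\right) 1 = -3$)
$N{\left(K \right)} = \sqrt{-3 + K}$ ($N{\left(K \right)} = \sqrt{K - 3} = \sqrt{-3 + K}$)
$s = 63$ ($s = \left(-6 - 3\right) \left(-7\right) = \left(-9\right) \left(-7\right) = 63$)
$z{\left(F \right)} = 63$
$\frac{N{\left(189 \right)} + 1384}{z{\left(-157 \right)} - 42007} = \frac{\sqrt{-3 + 189} + 1384}{63 - 42007} = \frac{\sqrt{186} + 1384}{-41944} = \left(1384 + \sqrt{186}\right) \left(- \frac{1}{41944}\right) = - \frac{173}{5243} - \frac{\sqrt{186}}{41944}$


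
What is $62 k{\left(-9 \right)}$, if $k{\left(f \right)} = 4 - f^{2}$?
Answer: $-4774$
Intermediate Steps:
$62 k{\left(-9 \right)} = 62 \left(4 - \left(-9\right)^{2}\right) = 62 \left(4 - 81\right) = 62 \left(-77\right) = -4774$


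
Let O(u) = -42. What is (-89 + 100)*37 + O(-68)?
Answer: 365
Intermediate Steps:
(-89 + 100)*37 + O(-68) = (-89 + 100)*37 - 42 = 11*37 - 42 = 407 - 42 = 365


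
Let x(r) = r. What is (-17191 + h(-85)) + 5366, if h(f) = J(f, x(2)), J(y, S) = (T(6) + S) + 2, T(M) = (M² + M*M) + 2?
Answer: -11747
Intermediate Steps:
T(M) = 2 + 2*M² (T(M) = (M² + M²) + 2 = 2*M² + 2 = 2 + 2*M²)
J(y, S) = 76 + S (J(y, S) = ((2 + 2*6²) + S) + 2 = ((2 + 2*36) + S) + 2 = ((2 + 72) + S) + 2 = (74 + S) + 2 = 76 + S)
h(f) = 78 (h(f) = 76 + 2 = 78)
(-17191 + h(-85)) + 5366 = (-17191 + 78) + 5366 = -17113 + 5366 = -11747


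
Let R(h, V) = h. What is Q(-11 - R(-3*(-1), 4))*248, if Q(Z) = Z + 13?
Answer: -248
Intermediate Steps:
Q(Z) = 13 + Z
Q(-11 - R(-3*(-1), 4))*248 = (13 + (-11 - (-3)*(-1)))*248 = (13 + (-11 - 1*3))*248 = (13 + (-11 - 3))*248 = (13 - 14)*248 = -1*248 = -248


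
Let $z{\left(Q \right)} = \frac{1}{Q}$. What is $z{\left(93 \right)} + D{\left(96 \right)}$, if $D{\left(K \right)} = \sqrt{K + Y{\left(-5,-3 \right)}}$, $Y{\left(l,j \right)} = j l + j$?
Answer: $\frac{1}{93} + 6 \sqrt{3} \approx 10.403$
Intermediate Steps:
$Y{\left(l,j \right)} = j + j l$
$D{\left(K \right)} = \sqrt{12 + K}$ ($D{\left(K \right)} = \sqrt{K - 3 \left(1 - 5\right)} = \sqrt{K - -12} = \sqrt{K + 12} = \sqrt{12 + K}$)
$z{\left(93 \right)} + D{\left(96 \right)} = \frac{1}{93} + \sqrt{12 + 96} = \frac{1}{93} + \sqrt{108} = \frac{1}{93} + 6 \sqrt{3}$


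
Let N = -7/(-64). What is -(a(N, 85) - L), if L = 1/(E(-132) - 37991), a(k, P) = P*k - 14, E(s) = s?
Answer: 11474959/2439872 ≈ 4.7031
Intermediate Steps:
N = 7/64 (N = -7*(-1/64) = 7/64 ≈ 0.10938)
a(k, P) = -14 + P*k
L = -1/38123 (L = 1/(-132 - 37991) = 1/(-38123) = -1/38123 ≈ -2.6231e-5)
-(a(N, 85) - L) = -((-14 + 85*(7/64)) - 1*(-1/38123)) = -((-14 + 595/64) + 1/38123) = -(-301/64 + 1/38123) = -1*(-11474959/2439872) = 11474959/2439872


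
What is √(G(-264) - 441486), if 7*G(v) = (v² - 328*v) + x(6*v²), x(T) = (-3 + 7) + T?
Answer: I*√17611538/7 ≈ 599.52*I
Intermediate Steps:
x(T) = 4 + T
G(v) = 4/7 + v² - 328*v/7 (G(v) = ((v² - 328*v) + (4 + 6*v²))/7 = (4 - 328*v + 7*v²)/7 = 4/7 + v² - 328*v/7)
√(G(-264) - 441486) = √((4/7 + (-264)² - 328/7*(-264)) - 441486) = √((4/7 + 69696 + 86592/7) - 441486) = √(574468/7 - 441486) = √(-2515934/7) = I*√17611538/7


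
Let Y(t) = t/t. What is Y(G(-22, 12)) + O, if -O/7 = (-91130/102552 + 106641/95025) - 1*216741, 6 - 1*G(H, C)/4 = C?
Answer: 352023497356603/232023900 ≈ 1.5172e+6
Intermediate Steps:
G(H, C) = 24 - 4*C
O = 352023265332703/232023900 (O = -7*((-91130/102552 + 106641/95025) - 1*216741) = -7*((-91130*1/102552 + 106641*(1/95025)) - 216741) = -7*((-45565/51276 + 35547/31675) - 216741) = -7*(379436597/1624167300 - 216741) = -7*(-352023265332703/1624167300) = 352023265332703/232023900 ≈ 1.5172e+6)
Y(t) = 1
Y(G(-22, 12)) + O = 1 + 352023265332703/232023900 = 352023497356603/232023900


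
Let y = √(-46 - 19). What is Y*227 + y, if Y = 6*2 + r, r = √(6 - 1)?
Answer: 2724 + 227*√5 + I*√65 ≈ 3231.6 + 8.0623*I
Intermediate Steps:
r = √5 ≈ 2.2361
y = I*√65 (y = √(-65) = I*√65 ≈ 8.0623*I)
Y = 12 + √5 (Y = 6*2 + √5 = 12 + √5 ≈ 14.236)
Y*227 + y = (12 + √5)*227 + I*√65 = (2724 + 227*√5) + I*√65 = 2724 + 227*√5 + I*√65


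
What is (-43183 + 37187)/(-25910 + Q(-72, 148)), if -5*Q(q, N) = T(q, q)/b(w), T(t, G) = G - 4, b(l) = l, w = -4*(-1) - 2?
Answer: 7495/32378 ≈ 0.23148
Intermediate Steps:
w = 2 (w = 4 - 2 = 2)
T(t, G) = -4 + G
Q(q, N) = ⅖ - q/10 (Q(q, N) = -(-4 + q)/(5*2) = -(-2 + q/2)/5 = ⅖ - q/10)
(-43183 + 37187)/(-25910 + Q(-72, 148)) = (-43183 + 37187)/(-25910 + (⅖ - ⅒*(-72))) = -5996/(-25910 + (⅖ + 36/5)) = -5996/(-25910 + 38/5) = -5996/(-129512/5) = -5996*(-5/129512) = 7495/32378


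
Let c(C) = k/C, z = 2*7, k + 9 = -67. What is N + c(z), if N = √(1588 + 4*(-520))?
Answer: -38/7 + 2*I*√123 ≈ -5.4286 + 22.181*I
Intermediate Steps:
k = -76 (k = -9 - 67 = -76)
z = 14
c(C) = -76/C
N = 2*I*√123 (N = √(1588 - 2080) = √(-492) = 2*I*√123 ≈ 22.181*I)
N + c(z) = 2*I*√123 - 76/14 = 2*I*√123 - 76*1/14 = 2*I*√123 - 38/7 = -38/7 + 2*I*√123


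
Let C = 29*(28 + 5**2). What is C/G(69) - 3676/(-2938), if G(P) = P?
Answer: 2384675/101361 ≈ 23.527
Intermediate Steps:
C = 1537 (C = 29*(28 + 25) = 29*53 = 1537)
C/G(69) - 3676/(-2938) = 1537/69 - 3676/(-2938) = 1537*(1/69) - 3676*(-1/2938) = 1537/69 + 1838/1469 = 2384675/101361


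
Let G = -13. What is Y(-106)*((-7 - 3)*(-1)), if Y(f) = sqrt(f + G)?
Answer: 10*I*sqrt(119) ≈ 109.09*I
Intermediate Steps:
Y(f) = sqrt(-13 + f) (Y(f) = sqrt(f - 13) = sqrt(-13 + f))
Y(-106)*((-7 - 3)*(-1)) = sqrt(-13 - 106)*((-7 - 3)*(-1)) = sqrt(-119)*(-10*(-1)) = (I*sqrt(119))*10 = 10*I*sqrt(119)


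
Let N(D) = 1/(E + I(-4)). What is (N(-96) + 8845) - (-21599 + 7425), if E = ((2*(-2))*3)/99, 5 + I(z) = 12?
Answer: 5225346/227 ≈ 23019.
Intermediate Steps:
I(z) = 7 (I(z) = -5 + 12 = 7)
E = -4/33 (E = -4*3*(1/99) = -12*1/99 = -4/33 ≈ -0.12121)
N(D) = 33/227 (N(D) = 1/(-4/33 + 7) = 1/(227/33) = 33/227)
(N(-96) + 8845) - (-21599 + 7425) = (33/227 + 8845) - (-21599 + 7425) = 2007848/227 - 1*(-14174) = 2007848/227 + 14174 = 5225346/227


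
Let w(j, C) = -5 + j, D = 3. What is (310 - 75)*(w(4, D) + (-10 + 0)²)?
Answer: 23265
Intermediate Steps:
(310 - 75)*(w(4, D) + (-10 + 0)²) = (310 - 75)*((-5 + 4) + (-10 + 0)²) = 235*(-1 + (-10)²) = 235*(-1 + 100) = 235*99 = 23265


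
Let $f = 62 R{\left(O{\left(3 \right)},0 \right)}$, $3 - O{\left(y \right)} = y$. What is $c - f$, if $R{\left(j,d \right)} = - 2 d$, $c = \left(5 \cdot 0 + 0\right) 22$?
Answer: $0$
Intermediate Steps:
$O{\left(y \right)} = 3 - y$
$c = 0$ ($c = \left(0 + 0\right) 22 = 0 \cdot 22 = 0$)
$f = 0$ ($f = 62 \left(\left(-2\right) 0\right) = 62 \cdot 0 = 0$)
$c - f = 0 - 0 = 0 + 0 = 0$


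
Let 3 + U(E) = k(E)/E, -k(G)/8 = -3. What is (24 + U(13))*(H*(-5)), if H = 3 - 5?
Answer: 2970/13 ≈ 228.46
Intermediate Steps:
H = -2
k(G) = 24 (k(G) = -8*(-3) = 24)
U(E) = -3 + 24/E
(24 + U(13))*(H*(-5)) = (24 + (-3 + 24/13))*(-2*(-5)) = (24 + (-3 + 24*(1/13)))*10 = (24 + (-3 + 24/13))*10 = (24 - 15/13)*10 = (297/13)*10 = 2970/13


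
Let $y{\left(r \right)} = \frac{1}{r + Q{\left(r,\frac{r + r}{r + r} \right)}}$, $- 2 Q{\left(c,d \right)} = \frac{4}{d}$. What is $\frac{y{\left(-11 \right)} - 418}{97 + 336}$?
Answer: $- \frac{5435}{5629} \approx -0.96554$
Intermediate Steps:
$Q{\left(c,d \right)} = - \frac{2}{d}$ ($Q{\left(c,d \right)} = - \frac{4 \frac{1}{d}}{2} = - \frac{2}{d}$)
$y{\left(r \right)} = \frac{1}{-2 + r}$ ($y{\left(r \right)} = \frac{1}{r - \frac{2}{\left(r + r\right) \frac{1}{r + r}}} = \frac{1}{r - \frac{2}{2 r \frac{1}{2 r}}} = \frac{1}{r - \frac{2}{1}} = \frac{1}{r - 2} = \frac{1}{-2 + r}$)
$\frac{y{\left(-11 \right)} - 418}{97 + 336} = \frac{\frac{1}{-2 - 11} - 418}{97 + 336} = \frac{\frac{1}{-13} - 418}{433} = \left(- \frac{1}{13} - 418\right) \frac{1}{433} = \left(- \frac{5435}{13}\right) \frac{1}{433} = - \frac{5435}{5629}$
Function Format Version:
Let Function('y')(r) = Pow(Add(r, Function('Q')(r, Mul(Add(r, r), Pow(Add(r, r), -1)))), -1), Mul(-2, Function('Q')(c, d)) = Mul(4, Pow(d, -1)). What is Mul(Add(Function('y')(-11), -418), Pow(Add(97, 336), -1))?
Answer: Rational(-5435, 5629) ≈ -0.96554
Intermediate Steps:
Function('Q')(c, d) = Mul(-2, Pow(d, -1)) (Function('Q')(c, d) = Mul(Rational(-1, 2), Mul(4, Pow(d, -1))) = Mul(-2, Pow(d, -1)))
Function('y')(r) = Pow(Add(-2, r), -1) (Function('y')(r) = Pow(Add(r, Mul(-2, Pow(Mul(Add(r, r), Pow(Add(r, r), -1)), -1))), -1) = Pow(Add(r, Mul(-2, Pow(Mul(Mul(2, r), Pow(Mul(2, r), -1)), -1))), -1) = Pow(Add(r, Mul(-2, Pow(Mul(Mul(2, r), Mul(Rational(1, 2), Pow(r, -1))), -1))), -1) = Pow(Add(r, Mul(-2, Pow(1, -1))), -1) = Pow(Add(r, Mul(-2, 1)), -1) = Pow(Add(r, -2), -1) = Pow(Add(-2, r), -1))
Mul(Add(Function('y')(-11), -418), Pow(Add(97, 336), -1)) = Mul(Add(Pow(Add(-2, -11), -1), -418), Pow(Add(97, 336), -1)) = Mul(Add(Pow(-13, -1), -418), Pow(433, -1)) = Mul(Add(Rational(-1, 13), -418), Rational(1, 433)) = Mul(Rational(-5435, 13), Rational(1, 433)) = Rational(-5435, 5629)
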